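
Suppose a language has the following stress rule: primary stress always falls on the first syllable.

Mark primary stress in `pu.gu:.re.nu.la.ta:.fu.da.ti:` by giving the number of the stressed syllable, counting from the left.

The word has 9 syllables; the first syllable is syllable 1 (pu).
Primary stress: syllable 1 → ˈpu.gu:.re.nu.la.ta:.fu.da.ti:.

1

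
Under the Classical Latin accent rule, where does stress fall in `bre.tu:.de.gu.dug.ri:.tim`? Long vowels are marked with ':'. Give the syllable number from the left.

6

Classical Latin: stress the penult if heavy (long vowel or closed), else the antepenult.
Weights: 5 dug H, 6 ri: H, 7 tim H.
The penult (syllable 6, ri:) is heavy, so it takes stress.
Stress on syllable 6: bre.tu:.de.gu.dug.ˈri:.tim.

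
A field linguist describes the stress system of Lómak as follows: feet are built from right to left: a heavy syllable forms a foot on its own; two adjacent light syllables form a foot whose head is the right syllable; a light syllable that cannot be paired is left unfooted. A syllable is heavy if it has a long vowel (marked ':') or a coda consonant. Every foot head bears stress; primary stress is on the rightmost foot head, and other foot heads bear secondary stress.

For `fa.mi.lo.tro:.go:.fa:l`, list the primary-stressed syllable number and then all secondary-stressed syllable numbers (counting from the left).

Weights: 1 fa L, 2 mi L, 3 lo L, 4 tro: H, 5 go: H, 6 fa:l H.
Parse right to left (heavy = foot alone; LL = one foot; stranded L unfooted): fa (mi.ˈlo) (ˈtro:) (ˈgo:) (ˈfa:l).
Foot heads: 3, 4, 5, 6.
Primary stress on the rightmost head = syllable 6.
Secondary stress on 3, 4, 5: fa.mi.ˌlo.ˌtro:.ˌgo:.ˈfa:l.

primary 6, secondary 3, 4, 5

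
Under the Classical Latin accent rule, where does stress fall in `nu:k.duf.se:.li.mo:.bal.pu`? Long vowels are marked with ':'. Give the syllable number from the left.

6

Classical Latin: stress the penult if heavy (long vowel or closed), else the antepenult.
Weights: 5 mo: H, 6 bal H, 7 pu L.
The penult (syllable 6, bal) is heavy, so it takes stress.
Stress on syllable 6: nu:k.duf.se:.li.mo:.ˈbal.pu.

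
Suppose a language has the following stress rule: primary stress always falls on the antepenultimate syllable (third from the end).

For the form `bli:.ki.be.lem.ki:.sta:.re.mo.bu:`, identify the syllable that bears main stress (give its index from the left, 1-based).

The word has 9 syllables; the antepenultimate syllable (third from the end) is syllable 7 (re).
Primary stress: syllable 7 → bli:.ki.be.lem.ki:.sta:.ˈre.mo.bu:.

7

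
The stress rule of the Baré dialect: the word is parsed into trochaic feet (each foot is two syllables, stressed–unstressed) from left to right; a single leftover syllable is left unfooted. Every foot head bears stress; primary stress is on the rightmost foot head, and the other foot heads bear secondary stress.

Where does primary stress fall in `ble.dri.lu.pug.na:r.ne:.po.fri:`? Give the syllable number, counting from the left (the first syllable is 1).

Parse left to right into trochaic (ˈσσ) feet: (ˈble.dri) (ˈlu.pug) (ˈna:r.ne:) (ˈpo.fri:).
Foot heads (stressed positions): 1, 3, 5, 7.
End Rule Rightmost: primary stress on the rightmost head = syllable 7.
Primary stress: syllable 7 → ble.dri.lu.pug.na:r.ne:.ˈpo.fri:.

7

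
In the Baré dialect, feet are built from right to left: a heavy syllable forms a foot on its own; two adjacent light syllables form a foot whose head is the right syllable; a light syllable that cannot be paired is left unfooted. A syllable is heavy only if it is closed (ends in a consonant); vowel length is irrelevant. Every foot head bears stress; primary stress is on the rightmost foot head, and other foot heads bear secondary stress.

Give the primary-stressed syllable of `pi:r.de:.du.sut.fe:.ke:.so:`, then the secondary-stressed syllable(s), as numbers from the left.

Weights: 1 pi:r H, 2 de: L, 3 du L, 4 sut H, 5 fe: L, 6 ke: L, 7 so: L.
Parse right to left (heavy = foot alone; LL = one foot; stranded L unfooted): (ˈpi:r) (de:.ˈdu) (ˈsut) fe: (ke:.ˈso:).
Foot heads: 1, 3, 4, 7.
Primary stress on the rightmost head = syllable 7.
Secondary stress on 1, 3, 4: ˌpi:r.de:.ˌdu.ˌsut.fe:.ke:.ˈso:.

primary 7, secondary 1, 3, 4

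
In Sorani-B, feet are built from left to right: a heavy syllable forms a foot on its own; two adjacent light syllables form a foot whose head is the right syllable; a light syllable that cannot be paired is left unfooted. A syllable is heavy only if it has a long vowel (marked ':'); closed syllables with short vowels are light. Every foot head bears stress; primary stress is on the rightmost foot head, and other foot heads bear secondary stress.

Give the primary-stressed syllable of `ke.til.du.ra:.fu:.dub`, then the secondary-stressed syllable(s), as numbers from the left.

Weights: 1 ke L, 2 til L, 3 du L, 4 ra: H, 5 fu: H, 6 dub L.
Parse left to right (heavy = foot alone; LL = one foot; stranded L unfooted): (ke.ˈtil) du (ˈra:) (ˈfu:) dub.
Foot heads: 2, 4, 5.
Primary stress on the rightmost head = syllable 5.
Secondary stress on 2, 4: ke.ˌtil.du.ˌra:.ˈfu:.dub.

primary 5, secondary 2, 4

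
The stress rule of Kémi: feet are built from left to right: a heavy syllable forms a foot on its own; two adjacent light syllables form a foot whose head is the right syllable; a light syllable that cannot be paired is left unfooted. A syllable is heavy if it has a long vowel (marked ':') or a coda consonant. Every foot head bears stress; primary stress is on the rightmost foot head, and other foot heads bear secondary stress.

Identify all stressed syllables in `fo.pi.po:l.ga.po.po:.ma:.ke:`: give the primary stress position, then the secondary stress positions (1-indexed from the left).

Weights: 1 fo L, 2 pi L, 3 po:l H, 4 ga L, 5 po L, 6 po: H, 7 ma: H, 8 ke: H.
Parse left to right (heavy = foot alone; LL = one foot; stranded L unfooted): (fo.ˈpi) (ˈpo:l) (ga.ˈpo) (ˈpo:) (ˈma:) (ˈke:).
Foot heads: 2, 3, 5, 6, 7, 8.
Primary stress on the rightmost head = syllable 8.
Secondary stress on 2, 3, 5, 6, 7: fo.ˌpi.ˌpo:l.ga.ˌpo.ˌpo:.ˌma:.ˈke:.

primary 8, secondary 2, 3, 5, 6, 7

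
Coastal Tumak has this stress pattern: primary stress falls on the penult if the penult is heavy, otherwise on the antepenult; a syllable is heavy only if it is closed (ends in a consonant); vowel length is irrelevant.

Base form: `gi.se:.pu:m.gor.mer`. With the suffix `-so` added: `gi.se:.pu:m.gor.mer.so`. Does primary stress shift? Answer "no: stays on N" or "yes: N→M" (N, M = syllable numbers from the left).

yes: 4→5

Base `gi.se:.pu:m.gor.mer` (5 syllables):
  Weights: 3 pu:m H, 4 gor H, 5 mer H.
  The penult (syllable 4, gor) is heavy, so it takes stress.
  → primary stress on syllable 4.
Suffixed `gi.se:.pu:m.gor.mer.so` (6 syllables):
  Weights: 4 gor H, 5 mer H, 6 so L.
  The penult (syllable 5, mer) is heavy, so it takes stress.
  → primary stress on syllable 5.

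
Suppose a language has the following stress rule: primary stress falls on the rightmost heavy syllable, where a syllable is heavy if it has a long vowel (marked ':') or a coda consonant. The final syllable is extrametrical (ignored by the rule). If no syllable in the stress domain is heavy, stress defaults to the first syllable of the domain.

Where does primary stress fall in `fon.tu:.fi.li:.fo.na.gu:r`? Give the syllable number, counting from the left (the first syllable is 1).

4

The final syllable (7, gu:r) is extrametrical; the stress domain is syllables 1–6.
Weights: 1 fon H, 2 tu: H, 3 fi L, 4 li: H, 5 fo L, 6 na L.
Heavy syllables in the domain: 1, 2, 4. The rightmost is syllable 4 (li:).
Primary stress: syllable 4 → fon.tu:.fi.ˈli:.fo.na.gu:r.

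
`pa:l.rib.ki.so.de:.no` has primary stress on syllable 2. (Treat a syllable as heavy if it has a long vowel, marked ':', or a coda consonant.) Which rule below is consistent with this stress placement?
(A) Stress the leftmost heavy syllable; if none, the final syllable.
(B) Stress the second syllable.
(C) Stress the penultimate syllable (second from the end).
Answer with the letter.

B

Rule A → syllable 1 (observed: 2).
Rule B → syllable 2 ✓.
Rule C → syllable 5 (observed: 2).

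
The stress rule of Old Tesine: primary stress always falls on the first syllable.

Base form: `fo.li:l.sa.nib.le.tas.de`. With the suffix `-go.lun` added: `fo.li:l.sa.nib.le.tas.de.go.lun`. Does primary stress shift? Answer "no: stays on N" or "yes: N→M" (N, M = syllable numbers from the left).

no: stays on 1

Base `fo.li:l.sa.nib.le.tas.de` (7 syllables):
  The word has 7 syllables; the first syllable is syllable 1 (fo).
  → primary stress on syllable 1.
Suffixed `fo.li:l.sa.nib.le.tas.de.go.lun` (9 syllables):
  The word has 9 syllables; the first syllable is syllable 1 (fo).
  → primary stress on syllable 1.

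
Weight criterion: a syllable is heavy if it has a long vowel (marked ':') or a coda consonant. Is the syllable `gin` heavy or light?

`gin`: short vowel, closed (coda /n/). Closed → heavy.

heavy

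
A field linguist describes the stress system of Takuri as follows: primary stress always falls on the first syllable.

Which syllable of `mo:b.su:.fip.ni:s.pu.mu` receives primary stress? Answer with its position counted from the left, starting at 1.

1

The word has 6 syllables; the first syllable is syllable 1 (mo:b).
Primary stress: syllable 1 → ˈmo:b.su:.fip.ni:s.pu.mu.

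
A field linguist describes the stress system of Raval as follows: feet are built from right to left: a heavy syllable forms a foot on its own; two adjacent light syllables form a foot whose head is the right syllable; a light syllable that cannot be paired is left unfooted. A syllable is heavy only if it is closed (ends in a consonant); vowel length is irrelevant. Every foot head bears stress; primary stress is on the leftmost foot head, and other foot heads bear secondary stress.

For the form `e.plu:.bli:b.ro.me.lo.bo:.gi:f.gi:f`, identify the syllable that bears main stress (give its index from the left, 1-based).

Weights: 1 e L, 2 plu: L, 3 bli:b H, 4 ro L, 5 me L, 6 lo L, 7 bo: L, 8 gi:f H, 9 gi:f H.
Parse right to left (heavy = foot alone; LL = one foot; stranded L unfooted): (e.ˈplu:) (ˈbli:b) (ro.ˈme) (lo.ˈbo:) (ˈgi:f) (ˈgi:f).
Foot heads: 2, 3, 5, 7, 8, 9.
Primary stress on the leftmost head = syllable 2.
Primary stress: syllable 2 → e.ˈplu:.bli:b.ro.me.lo.bo:.gi:f.gi:f.

2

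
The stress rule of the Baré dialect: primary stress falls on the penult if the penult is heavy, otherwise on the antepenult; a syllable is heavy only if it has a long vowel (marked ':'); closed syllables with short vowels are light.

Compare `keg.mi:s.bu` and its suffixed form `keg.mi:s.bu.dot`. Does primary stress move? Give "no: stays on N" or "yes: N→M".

Base `keg.mi:s.bu` (3 syllables):
  Weights: 1 keg L, 2 mi:s H, 3 bu L.
  The penult (syllable 2, mi:s) is heavy, so it takes stress.
  → primary stress on syllable 2.
Suffixed `keg.mi:s.bu.dot` (4 syllables):
  Weights: 2 mi:s H, 3 bu L, 4 dot L.
  The penult (syllable 3, bu) is light, so stress falls on the antepenult (syllable 2, mi:s).
  → primary stress on syllable 2.

no: stays on 2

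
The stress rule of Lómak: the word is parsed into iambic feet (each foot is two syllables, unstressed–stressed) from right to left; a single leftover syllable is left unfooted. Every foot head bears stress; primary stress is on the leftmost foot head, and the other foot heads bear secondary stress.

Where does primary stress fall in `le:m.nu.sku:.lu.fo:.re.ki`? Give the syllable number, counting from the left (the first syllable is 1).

Parse right to left into iambic (σˈσ) feet: le:m (nu.ˈsku:) (lu.ˈfo:) (re.ˈki). Syllable 1 is left unfooted.
Foot heads (stressed positions): 3, 5, 7.
End Rule Leftmost: primary stress on the leftmost head = syllable 3.
Primary stress: syllable 3 → le:m.nu.ˈsku:.lu.fo:.re.ki.

3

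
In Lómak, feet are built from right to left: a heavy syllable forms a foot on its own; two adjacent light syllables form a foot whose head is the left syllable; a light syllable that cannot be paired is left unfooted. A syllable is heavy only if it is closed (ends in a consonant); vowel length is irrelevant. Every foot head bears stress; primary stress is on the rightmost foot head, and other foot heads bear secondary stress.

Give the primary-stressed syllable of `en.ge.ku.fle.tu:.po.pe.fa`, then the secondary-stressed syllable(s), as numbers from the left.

primary 7, secondary 1, 3, 5

Weights: 1 en H, 2 ge L, 3 ku L, 4 fle L, 5 tu: L, 6 po L, 7 pe L, 8 fa L.
Parse right to left (heavy = foot alone; LL = one foot; stranded L unfooted): (ˈen) ge (ˈku.fle) (ˈtu:.po) (ˈpe.fa).
Foot heads: 1, 3, 5, 7.
Primary stress on the rightmost head = syllable 7.
Secondary stress on 1, 3, 5: ˌen.ge.ˌku.fle.ˌtu:.po.ˈpe.fa.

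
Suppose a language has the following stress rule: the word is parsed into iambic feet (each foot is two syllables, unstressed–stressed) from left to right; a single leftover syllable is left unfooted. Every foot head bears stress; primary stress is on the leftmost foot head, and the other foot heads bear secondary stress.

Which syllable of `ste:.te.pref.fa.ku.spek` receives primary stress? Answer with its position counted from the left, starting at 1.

2

Parse left to right into iambic (σˈσ) feet: (ste:.ˈte) (pref.ˈfa) (ku.ˈspek).
Foot heads (stressed positions): 2, 4, 6.
End Rule Leftmost: primary stress on the leftmost head = syllable 2.
Primary stress: syllable 2 → ste:.ˈte.pref.fa.ku.spek.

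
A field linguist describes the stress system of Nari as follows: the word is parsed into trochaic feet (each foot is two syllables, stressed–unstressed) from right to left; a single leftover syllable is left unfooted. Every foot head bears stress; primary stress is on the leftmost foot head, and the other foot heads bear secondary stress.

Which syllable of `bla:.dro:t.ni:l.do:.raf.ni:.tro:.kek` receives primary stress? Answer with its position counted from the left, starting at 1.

1

Parse right to left into trochaic (ˈσσ) feet: (ˈbla:.dro:t) (ˈni:l.do:) (ˈraf.ni:) (ˈtro:.kek).
Foot heads (stressed positions): 1, 3, 5, 7.
End Rule Leftmost: primary stress on the leftmost head = syllable 1.
Primary stress: syllable 1 → ˈbla:.dro:t.ni:l.do:.raf.ni:.tro:.kek.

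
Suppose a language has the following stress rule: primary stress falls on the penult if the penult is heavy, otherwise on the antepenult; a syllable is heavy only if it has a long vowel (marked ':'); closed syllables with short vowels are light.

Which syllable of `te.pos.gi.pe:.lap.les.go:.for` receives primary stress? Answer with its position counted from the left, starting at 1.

7

Weights: 6 les L, 7 go: H, 8 for L.
The penult (syllable 7, go:) is heavy, so it takes stress.
Primary stress: syllable 7 → te.pos.gi.pe:.lap.les.ˈgo:.for.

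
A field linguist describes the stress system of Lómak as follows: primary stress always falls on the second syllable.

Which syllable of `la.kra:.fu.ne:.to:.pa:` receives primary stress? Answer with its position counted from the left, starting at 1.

2

The word has 6 syllables; the second syllable is syllable 2 (kra:).
Primary stress: syllable 2 → la.ˈkra:.fu.ne:.to:.pa:.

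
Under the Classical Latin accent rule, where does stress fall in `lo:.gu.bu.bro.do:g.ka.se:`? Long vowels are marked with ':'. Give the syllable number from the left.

5

Classical Latin: stress the penult if heavy (long vowel or closed), else the antepenult.
Weights: 5 do:g H, 6 ka L, 7 se: H.
The penult (syllable 6, ka) is light, so stress falls on the antepenult (syllable 5, do:g).
Stress on syllable 5: lo:.gu.bu.bro.ˈdo:g.ka.se:.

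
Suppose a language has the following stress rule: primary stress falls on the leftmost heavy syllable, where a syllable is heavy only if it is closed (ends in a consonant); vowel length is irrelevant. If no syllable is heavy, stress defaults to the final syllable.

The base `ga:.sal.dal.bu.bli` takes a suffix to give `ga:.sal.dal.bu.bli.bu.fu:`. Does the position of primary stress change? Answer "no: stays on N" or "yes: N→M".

no: stays on 2

Base `ga:.sal.dal.bu.bli` (5 syllables):
  Weights: 1 ga: L, 2 sal H, 3 dal H, 4 bu L, 5 bli L.
  Heavy syllables in the domain: 2, 3. The leftmost is syllable 2 (sal).
  → primary stress on syllable 2.
Suffixed `ga:.sal.dal.bu.bli.bu.fu:` (7 syllables):
  Weights: 1 ga: L, 2 sal H, 3 dal H, 4 bu L, 5 bli L, 6 bu L, 7 fu: L.
  Heavy syllables in the domain: 2, 3. The leftmost is syllable 2 (sal).
  → primary stress on syllable 2.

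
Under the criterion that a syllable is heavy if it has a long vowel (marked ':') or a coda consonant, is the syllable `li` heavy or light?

light

`li`: short vowel, open (no coda). Short vowel, open → light.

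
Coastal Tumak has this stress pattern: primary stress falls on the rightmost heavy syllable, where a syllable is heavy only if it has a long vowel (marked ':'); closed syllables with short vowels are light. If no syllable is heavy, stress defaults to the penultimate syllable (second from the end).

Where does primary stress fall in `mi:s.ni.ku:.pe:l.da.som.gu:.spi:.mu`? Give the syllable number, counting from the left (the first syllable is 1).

8

Weights: 1 mi:s H, 2 ni L, 3 ku: H, 4 pe:l H, 5 da L, 6 som L, 7 gu: H, 8 spi: H, 9 mu L.
Heavy syllables in the domain: 1, 3, 4, 7, 8. The rightmost is syllable 8 (spi:).
Primary stress: syllable 8 → mi:s.ni.ku:.pe:l.da.som.gu:.ˈspi:.mu.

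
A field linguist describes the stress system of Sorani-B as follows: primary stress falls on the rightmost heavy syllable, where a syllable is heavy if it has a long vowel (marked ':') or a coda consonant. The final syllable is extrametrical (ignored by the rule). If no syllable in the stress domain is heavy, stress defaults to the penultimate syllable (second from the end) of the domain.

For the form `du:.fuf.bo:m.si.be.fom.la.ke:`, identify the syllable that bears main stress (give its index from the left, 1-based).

6

The final syllable (8, ke:) is extrametrical; the stress domain is syllables 1–7.
Weights: 1 du: H, 2 fuf H, 3 bo:m H, 4 si L, 5 be L, 6 fom H, 7 la L.
Heavy syllables in the domain: 1, 2, 3, 6. The rightmost is syllable 6 (fom).
Primary stress: syllable 6 → du:.fuf.bo:m.si.be.ˈfom.la.ke:.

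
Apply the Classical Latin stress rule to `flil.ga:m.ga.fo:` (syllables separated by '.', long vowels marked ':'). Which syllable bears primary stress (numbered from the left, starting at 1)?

2

Classical Latin: stress the penult if heavy (long vowel or closed), else the antepenult.
Weights: 2 ga:m H, 3 ga L, 4 fo: H.
The penult (syllable 3, ga) is light, so stress falls on the antepenult (syllable 2, ga:m).
Stress on syllable 2: flil.ˈga:m.ga.fo:.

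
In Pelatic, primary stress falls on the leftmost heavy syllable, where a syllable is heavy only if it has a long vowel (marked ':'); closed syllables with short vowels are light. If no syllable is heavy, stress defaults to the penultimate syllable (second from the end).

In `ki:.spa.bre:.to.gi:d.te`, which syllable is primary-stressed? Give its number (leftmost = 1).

1

Weights: 1 ki: H, 2 spa L, 3 bre: H, 4 to L, 5 gi:d H, 6 te L.
Heavy syllables in the domain: 1, 3, 5. The leftmost is syllable 1 (ki:).
Primary stress: syllable 1 → ˈki:.spa.bre:.to.gi:d.te.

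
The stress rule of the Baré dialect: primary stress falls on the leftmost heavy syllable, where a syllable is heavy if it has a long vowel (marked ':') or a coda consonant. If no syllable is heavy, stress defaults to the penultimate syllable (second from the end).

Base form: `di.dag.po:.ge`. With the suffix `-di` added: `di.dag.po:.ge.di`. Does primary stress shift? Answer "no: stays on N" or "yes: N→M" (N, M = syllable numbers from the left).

no: stays on 2

Base `di.dag.po:.ge` (4 syllables):
  Weights: 1 di L, 2 dag H, 3 po: H, 4 ge L.
  Heavy syllables in the domain: 2, 3. The leftmost is syllable 2 (dag).
  → primary stress on syllable 2.
Suffixed `di.dag.po:.ge.di` (5 syllables):
  Weights: 1 di L, 2 dag H, 3 po: H, 4 ge L, 5 di L.
  Heavy syllables in the domain: 2, 3. The leftmost is syllable 2 (dag).
  → primary stress on syllable 2.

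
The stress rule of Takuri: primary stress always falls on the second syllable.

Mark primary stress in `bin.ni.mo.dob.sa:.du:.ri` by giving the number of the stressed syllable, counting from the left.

2

The word has 7 syllables; the second syllable is syllable 2 (ni).
Primary stress: syllable 2 → bin.ˈni.mo.dob.sa:.du:.ri.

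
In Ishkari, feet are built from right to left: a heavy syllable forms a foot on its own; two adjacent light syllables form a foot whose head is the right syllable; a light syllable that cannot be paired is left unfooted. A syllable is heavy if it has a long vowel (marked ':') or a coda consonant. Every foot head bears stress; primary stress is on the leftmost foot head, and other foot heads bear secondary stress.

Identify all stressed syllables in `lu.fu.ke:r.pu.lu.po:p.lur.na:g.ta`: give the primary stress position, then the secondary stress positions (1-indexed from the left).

Weights: 1 lu L, 2 fu L, 3 ke:r H, 4 pu L, 5 lu L, 6 po:p H, 7 lur H, 8 na:g H, 9 ta L.
Parse right to left (heavy = foot alone; LL = one foot; stranded L unfooted): (lu.ˈfu) (ˈke:r) (pu.ˈlu) (ˈpo:p) (ˈlur) (ˈna:g) ta.
Foot heads: 2, 3, 5, 6, 7, 8.
Primary stress on the leftmost head = syllable 2.
Secondary stress on 3, 5, 6, 7, 8: lu.ˈfu.ˌke:r.pu.ˌlu.ˌpo:p.ˌlur.ˌna:g.ta.

primary 2, secondary 3, 5, 6, 7, 8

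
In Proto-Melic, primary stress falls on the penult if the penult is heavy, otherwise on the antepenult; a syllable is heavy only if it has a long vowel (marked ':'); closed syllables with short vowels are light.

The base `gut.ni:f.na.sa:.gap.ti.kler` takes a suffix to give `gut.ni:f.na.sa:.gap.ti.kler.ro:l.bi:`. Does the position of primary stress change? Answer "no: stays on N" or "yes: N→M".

Base `gut.ni:f.na.sa:.gap.ti.kler` (7 syllables):
  Weights: 5 gap L, 6 ti L, 7 kler L.
  The penult (syllable 6, ti) is light, so stress falls on the antepenult (syllable 5, gap).
  → primary stress on syllable 5.
Suffixed `gut.ni:f.na.sa:.gap.ti.kler.ro:l.bi:` (9 syllables):
  Weights: 7 kler L, 8 ro:l H, 9 bi: H.
  The penult (syllable 8, ro:l) is heavy, so it takes stress.
  → primary stress on syllable 8.

yes: 5→8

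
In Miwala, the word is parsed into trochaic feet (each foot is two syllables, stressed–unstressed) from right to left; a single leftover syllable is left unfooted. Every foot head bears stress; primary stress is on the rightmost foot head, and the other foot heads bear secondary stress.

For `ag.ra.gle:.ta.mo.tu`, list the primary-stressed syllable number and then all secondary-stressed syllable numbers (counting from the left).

Parse right to left into trochaic (ˈσσ) feet: (ˈag.ra) (ˈgle:.ta) (ˈmo.tu).
Foot heads (stressed positions): 1, 3, 5.
End Rule Rightmost: primary stress on the rightmost head = syllable 5.
Secondary stress on 1, 3: ˌag.ra.ˌgle:.ta.ˈmo.tu.

primary 5, secondary 1, 3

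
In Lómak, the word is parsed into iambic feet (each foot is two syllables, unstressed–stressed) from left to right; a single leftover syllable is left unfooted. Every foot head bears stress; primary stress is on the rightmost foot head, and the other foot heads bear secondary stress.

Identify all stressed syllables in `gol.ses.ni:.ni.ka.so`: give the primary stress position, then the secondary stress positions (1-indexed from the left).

primary 6, secondary 2, 4

Parse left to right into iambic (σˈσ) feet: (gol.ˈses) (ni:.ˈni) (ka.ˈso).
Foot heads (stressed positions): 2, 4, 6.
End Rule Rightmost: primary stress on the rightmost head = syllable 6.
Secondary stress on 2, 4: gol.ˌses.ni:.ˌni.ka.ˈso.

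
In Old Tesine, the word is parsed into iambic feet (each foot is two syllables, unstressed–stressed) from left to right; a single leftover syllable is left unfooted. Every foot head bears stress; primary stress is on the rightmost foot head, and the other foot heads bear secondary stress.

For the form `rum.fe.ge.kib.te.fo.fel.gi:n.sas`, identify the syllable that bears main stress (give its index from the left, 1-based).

Parse left to right into iambic (σˈσ) feet: (rum.ˈfe) (ge.ˈkib) (te.ˈfo) (fel.ˈgi:n) sas. Syllable 9 is left unfooted.
Foot heads (stressed positions): 2, 4, 6, 8.
End Rule Rightmost: primary stress on the rightmost head = syllable 8.
Primary stress: syllable 8 → rum.fe.ge.kib.te.fo.fel.ˈgi:n.sas.

8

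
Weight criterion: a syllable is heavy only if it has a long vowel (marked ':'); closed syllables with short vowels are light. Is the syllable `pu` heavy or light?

light

`pu`: short vowel, open (no coda). Short vowel → light.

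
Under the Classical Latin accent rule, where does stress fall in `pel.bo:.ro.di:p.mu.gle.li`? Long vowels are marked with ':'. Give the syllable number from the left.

Classical Latin: stress the penult if heavy (long vowel or closed), else the antepenult.
Weights: 5 mu L, 6 gle L, 7 li L.
The penult (syllable 6, gle) is light, so stress falls on the antepenult (syllable 5, mu).
Stress on syllable 5: pel.bo:.ro.di:p.ˈmu.gle.li.

5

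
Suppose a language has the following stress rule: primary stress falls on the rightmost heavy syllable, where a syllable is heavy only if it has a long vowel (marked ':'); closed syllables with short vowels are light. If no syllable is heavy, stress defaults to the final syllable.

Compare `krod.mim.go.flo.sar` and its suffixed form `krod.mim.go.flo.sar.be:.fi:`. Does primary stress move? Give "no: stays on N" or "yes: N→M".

Base `krod.mim.go.flo.sar` (5 syllables):
  Weights: 1 krod L, 2 mim L, 3 go L, 4 flo L, 5 sar L.
  No heavy syllable in the domain; default to the final syllable = syllable 5.
  → primary stress on syllable 5.
Suffixed `krod.mim.go.flo.sar.be:.fi:` (7 syllables):
  Weights: 1 krod L, 2 mim L, 3 go L, 4 flo L, 5 sar L, 6 be: H, 7 fi: H.
  Heavy syllables in the domain: 6, 7. The rightmost is syllable 7 (fi:).
  → primary stress on syllable 7.

yes: 5→7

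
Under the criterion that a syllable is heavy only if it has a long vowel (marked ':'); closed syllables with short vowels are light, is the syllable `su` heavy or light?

light

`su`: short vowel, open (no coda). Short vowel → light.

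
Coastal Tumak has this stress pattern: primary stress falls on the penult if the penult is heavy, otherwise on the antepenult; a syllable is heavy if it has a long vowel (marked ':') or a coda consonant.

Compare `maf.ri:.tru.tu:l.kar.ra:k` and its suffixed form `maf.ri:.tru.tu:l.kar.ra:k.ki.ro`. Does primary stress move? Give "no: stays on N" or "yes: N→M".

Base `maf.ri:.tru.tu:l.kar.ra:k` (6 syllables):
  Weights: 4 tu:l H, 5 kar H, 6 ra:k H.
  The penult (syllable 5, kar) is heavy, so it takes stress.
  → primary stress on syllable 5.
Suffixed `maf.ri:.tru.tu:l.kar.ra:k.ki.ro` (8 syllables):
  Weights: 6 ra:k H, 7 ki L, 8 ro L.
  The penult (syllable 7, ki) is light, so stress falls on the antepenult (syllable 6, ra:k).
  → primary stress on syllable 6.

yes: 5→6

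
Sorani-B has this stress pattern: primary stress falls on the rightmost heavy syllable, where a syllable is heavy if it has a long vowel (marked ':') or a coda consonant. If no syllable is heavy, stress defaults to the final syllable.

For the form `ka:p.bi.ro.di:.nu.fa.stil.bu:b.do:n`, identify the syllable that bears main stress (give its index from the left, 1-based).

9

Weights: 1 ka:p H, 2 bi L, 3 ro L, 4 di: H, 5 nu L, 6 fa L, 7 stil H, 8 bu:b H, 9 do:n H.
Heavy syllables in the domain: 1, 4, 7, 8, 9. The rightmost is syllable 9 (do:n).
Primary stress: syllable 9 → ka:p.bi.ro.di:.nu.fa.stil.bu:b.ˈdo:n.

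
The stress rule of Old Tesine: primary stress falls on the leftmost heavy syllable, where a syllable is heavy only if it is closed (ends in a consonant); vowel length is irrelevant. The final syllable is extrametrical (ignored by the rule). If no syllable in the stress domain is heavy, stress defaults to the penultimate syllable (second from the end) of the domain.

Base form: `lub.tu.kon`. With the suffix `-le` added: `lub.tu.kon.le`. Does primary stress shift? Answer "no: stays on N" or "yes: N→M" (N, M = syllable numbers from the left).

Base `lub.tu.kon` (3 syllables):
  The final syllable (3, kon) is extrametrical; the stress domain is syllables 1–2.
  Weights: 1 lub H, 2 tu L.
  Heavy syllables in the domain: 1. The leftmost is syllable 1 (lub).
  → primary stress on syllable 1.
Suffixed `lub.tu.kon.le` (4 syllables):
  The final syllable (4, le) is extrametrical; the stress domain is syllables 1–3.
  Weights: 1 lub H, 2 tu L, 3 kon H.
  Heavy syllables in the domain: 1, 3. The leftmost is syllable 1 (lub).
  → primary stress on syllable 1.

no: stays on 1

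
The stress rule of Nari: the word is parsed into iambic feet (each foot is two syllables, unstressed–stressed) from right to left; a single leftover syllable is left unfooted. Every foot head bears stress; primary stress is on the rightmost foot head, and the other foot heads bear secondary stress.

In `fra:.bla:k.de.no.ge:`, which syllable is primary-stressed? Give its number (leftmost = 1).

5

Parse right to left into iambic (σˈσ) feet: fra: (bla:k.ˈde) (no.ˈge:). Syllable 1 is left unfooted.
Foot heads (stressed positions): 3, 5.
End Rule Rightmost: primary stress on the rightmost head = syllable 5.
Primary stress: syllable 5 → fra:.bla:k.de.no.ˈge:.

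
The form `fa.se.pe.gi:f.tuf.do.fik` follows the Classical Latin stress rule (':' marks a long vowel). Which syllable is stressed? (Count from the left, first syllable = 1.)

5

Classical Latin: stress the penult if heavy (long vowel or closed), else the antepenult.
Weights: 5 tuf H, 6 do L, 7 fik H.
The penult (syllable 6, do) is light, so stress falls on the antepenult (syllable 5, tuf).
Stress on syllable 5: fa.se.pe.gi:f.ˈtuf.do.fik.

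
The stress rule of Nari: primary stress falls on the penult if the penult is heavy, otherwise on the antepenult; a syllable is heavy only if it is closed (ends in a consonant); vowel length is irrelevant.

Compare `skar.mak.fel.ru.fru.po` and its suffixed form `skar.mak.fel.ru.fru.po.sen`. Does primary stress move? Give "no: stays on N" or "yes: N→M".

Base `skar.mak.fel.ru.fru.po` (6 syllables):
  Weights: 4 ru L, 5 fru L, 6 po L.
  The penult (syllable 5, fru) is light, so stress falls on the antepenult (syllable 4, ru).
  → primary stress on syllable 4.
Suffixed `skar.mak.fel.ru.fru.po.sen` (7 syllables):
  Weights: 5 fru L, 6 po L, 7 sen H.
  The penult (syllable 6, po) is light, so stress falls on the antepenult (syllable 5, fru).
  → primary stress on syllable 5.

yes: 4→5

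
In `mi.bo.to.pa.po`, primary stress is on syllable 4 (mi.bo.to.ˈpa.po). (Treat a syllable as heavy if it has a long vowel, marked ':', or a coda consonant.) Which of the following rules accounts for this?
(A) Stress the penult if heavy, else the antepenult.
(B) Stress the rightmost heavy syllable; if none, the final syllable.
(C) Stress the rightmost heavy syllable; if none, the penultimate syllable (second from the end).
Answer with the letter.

Rule A → syllable 3 (observed: 4).
Rule B → syllable 5 (observed: 4).
Rule C → syllable 4 ✓.

C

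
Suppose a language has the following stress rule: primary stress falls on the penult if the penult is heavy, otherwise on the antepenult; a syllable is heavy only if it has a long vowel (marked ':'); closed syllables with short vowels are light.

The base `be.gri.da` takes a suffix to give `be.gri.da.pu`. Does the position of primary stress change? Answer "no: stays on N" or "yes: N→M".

Base `be.gri.da` (3 syllables):
  Weights: 1 be L, 2 gri L, 3 da L.
  The penult (syllable 2, gri) is light, so stress falls on the antepenult (syllable 1, be).
  → primary stress on syllable 1.
Suffixed `be.gri.da.pu` (4 syllables):
  Weights: 2 gri L, 3 da L, 4 pu L.
  The penult (syllable 3, da) is light, so stress falls on the antepenult (syllable 2, gri).
  → primary stress on syllable 2.

yes: 1→2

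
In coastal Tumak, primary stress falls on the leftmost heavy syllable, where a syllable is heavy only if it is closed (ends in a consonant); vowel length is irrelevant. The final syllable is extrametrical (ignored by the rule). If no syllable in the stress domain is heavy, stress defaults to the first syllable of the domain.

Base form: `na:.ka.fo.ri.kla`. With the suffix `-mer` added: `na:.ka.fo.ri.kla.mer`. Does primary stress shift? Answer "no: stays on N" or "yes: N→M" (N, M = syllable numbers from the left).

no: stays on 1

Base `na:.ka.fo.ri.kla` (5 syllables):
  The final syllable (5, kla) is extrametrical; the stress domain is syllables 1–4.
  Weights: 1 na: L, 2 ka L, 3 fo L, 4 ri L.
  No heavy syllable in the domain; default to the first syllable of the domain = syllable 1.
  → primary stress on syllable 1.
Suffixed `na:.ka.fo.ri.kla.mer` (6 syllables):
  The final syllable (6, mer) is extrametrical; the stress domain is syllables 1–5.
  Weights: 1 na: L, 2 ka L, 3 fo L, 4 ri L, 5 kla L.
  No heavy syllable in the domain; default to the first syllable of the domain = syllable 1.
  → primary stress on syllable 1.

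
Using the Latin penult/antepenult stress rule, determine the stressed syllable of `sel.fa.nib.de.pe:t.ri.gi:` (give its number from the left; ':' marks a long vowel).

Classical Latin: stress the penult if heavy (long vowel or closed), else the antepenult.
Weights: 5 pe:t H, 6 ri L, 7 gi: H.
The penult (syllable 6, ri) is light, so stress falls on the antepenult (syllable 5, pe:t).
Stress on syllable 5: sel.fa.nib.de.ˈpe:t.ri.gi:.

5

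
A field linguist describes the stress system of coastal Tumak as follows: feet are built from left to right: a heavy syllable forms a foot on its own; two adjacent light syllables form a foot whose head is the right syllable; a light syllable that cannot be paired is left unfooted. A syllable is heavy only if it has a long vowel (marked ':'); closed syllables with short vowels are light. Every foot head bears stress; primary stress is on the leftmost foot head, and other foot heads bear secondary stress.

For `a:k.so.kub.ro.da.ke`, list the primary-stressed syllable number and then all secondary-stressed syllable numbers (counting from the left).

primary 1, secondary 3, 5

Weights: 1 a:k H, 2 so L, 3 kub L, 4 ro L, 5 da L, 6 ke L.
Parse left to right (heavy = foot alone; LL = one foot; stranded L unfooted): (ˈa:k) (so.ˈkub) (ro.ˈda) ke.
Foot heads: 1, 3, 5.
Primary stress on the leftmost head = syllable 1.
Secondary stress on 3, 5: ˈa:k.so.ˌkub.ro.ˌda.ke.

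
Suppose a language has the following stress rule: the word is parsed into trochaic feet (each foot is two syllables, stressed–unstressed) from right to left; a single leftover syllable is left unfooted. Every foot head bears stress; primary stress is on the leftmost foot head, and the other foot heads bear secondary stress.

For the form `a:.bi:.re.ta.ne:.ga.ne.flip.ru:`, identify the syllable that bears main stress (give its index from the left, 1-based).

Parse right to left into trochaic (ˈσσ) feet: a: (ˈbi:.re) (ˈta.ne:) (ˈga.ne) (ˈflip.ru:). Syllable 1 is left unfooted.
Foot heads (stressed positions): 2, 4, 6, 8.
End Rule Leftmost: primary stress on the leftmost head = syllable 2.
Primary stress: syllable 2 → a:.ˈbi:.re.ta.ne:.ga.ne.flip.ru:.

2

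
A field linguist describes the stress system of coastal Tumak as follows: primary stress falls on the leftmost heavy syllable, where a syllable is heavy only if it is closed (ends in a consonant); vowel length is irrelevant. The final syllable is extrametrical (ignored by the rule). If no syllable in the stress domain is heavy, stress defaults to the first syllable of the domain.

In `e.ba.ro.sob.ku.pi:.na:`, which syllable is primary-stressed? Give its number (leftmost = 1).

4

The final syllable (7, na:) is extrametrical; the stress domain is syllables 1–6.
Weights: 1 e L, 2 ba L, 3 ro L, 4 sob H, 5 ku L, 6 pi: L.
Heavy syllables in the domain: 4. The leftmost is syllable 4 (sob).
Primary stress: syllable 4 → e.ba.ro.ˈsob.ku.pi:.na:.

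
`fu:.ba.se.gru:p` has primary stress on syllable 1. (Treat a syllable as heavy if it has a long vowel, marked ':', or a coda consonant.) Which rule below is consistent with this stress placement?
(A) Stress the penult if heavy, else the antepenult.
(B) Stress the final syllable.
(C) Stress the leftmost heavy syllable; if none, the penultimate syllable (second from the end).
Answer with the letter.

C

Rule A → syllable 2 (observed: 1).
Rule B → syllable 4 (observed: 1).
Rule C → syllable 1 ✓.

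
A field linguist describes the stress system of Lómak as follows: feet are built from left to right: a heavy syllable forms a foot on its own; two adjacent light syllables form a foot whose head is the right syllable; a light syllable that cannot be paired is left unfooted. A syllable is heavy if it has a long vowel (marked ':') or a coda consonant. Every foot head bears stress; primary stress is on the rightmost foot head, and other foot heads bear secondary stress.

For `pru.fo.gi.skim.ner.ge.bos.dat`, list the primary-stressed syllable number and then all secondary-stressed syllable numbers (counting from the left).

primary 8, secondary 2, 4, 5, 7

Weights: 1 pru L, 2 fo L, 3 gi L, 4 skim H, 5 ner H, 6 ge L, 7 bos H, 8 dat H.
Parse left to right (heavy = foot alone; LL = one foot; stranded L unfooted): (pru.ˈfo) gi (ˈskim) (ˈner) ge (ˈbos) (ˈdat).
Foot heads: 2, 4, 5, 7, 8.
Primary stress on the rightmost head = syllable 8.
Secondary stress on 2, 4, 5, 7: pru.ˌfo.gi.ˌskim.ˌner.ge.ˌbos.ˈdat.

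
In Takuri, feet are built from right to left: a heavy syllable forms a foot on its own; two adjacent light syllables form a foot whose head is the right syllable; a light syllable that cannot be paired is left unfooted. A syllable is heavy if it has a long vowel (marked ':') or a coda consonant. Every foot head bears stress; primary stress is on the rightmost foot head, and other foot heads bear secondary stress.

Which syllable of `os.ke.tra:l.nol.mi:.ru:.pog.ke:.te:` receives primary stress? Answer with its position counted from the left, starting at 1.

9

Weights: 1 os H, 2 ke L, 3 tra:l H, 4 nol H, 5 mi: H, 6 ru: H, 7 pog H, 8 ke: H, 9 te: H.
Parse right to left (heavy = foot alone; LL = one foot; stranded L unfooted): (ˈos) ke (ˈtra:l) (ˈnol) (ˈmi:) (ˈru:) (ˈpog) (ˈke:) (ˈte:).
Foot heads: 1, 3, 4, 5, 6, 7, 8, 9.
Primary stress on the rightmost head = syllable 9.
Primary stress: syllable 9 → os.ke.tra:l.nol.mi:.ru:.pog.ke:.ˈte:.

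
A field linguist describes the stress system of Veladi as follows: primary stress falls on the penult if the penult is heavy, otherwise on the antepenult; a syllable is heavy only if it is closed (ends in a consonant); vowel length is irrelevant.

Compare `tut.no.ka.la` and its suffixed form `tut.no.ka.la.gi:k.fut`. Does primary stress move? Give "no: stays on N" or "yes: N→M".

yes: 2→5

Base `tut.no.ka.la` (4 syllables):
  Weights: 2 no L, 3 ka L, 4 la L.
  The penult (syllable 3, ka) is light, so stress falls on the antepenult (syllable 2, no).
  → primary stress on syllable 2.
Suffixed `tut.no.ka.la.gi:k.fut` (6 syllables):
  Weights: 4 la L, 5 gi:k H, 6 fut H.
  The penult (syllable 5, gi:k) is heavy, so it takes stress.
  → primary stress on syllable 5.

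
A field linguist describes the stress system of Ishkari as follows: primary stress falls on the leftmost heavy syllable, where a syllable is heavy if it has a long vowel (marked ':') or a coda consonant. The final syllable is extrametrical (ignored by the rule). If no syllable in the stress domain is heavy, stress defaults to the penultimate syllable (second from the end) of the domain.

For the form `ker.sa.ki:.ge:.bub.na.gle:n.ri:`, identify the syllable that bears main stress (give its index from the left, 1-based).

1

The final syllable (8, ri:) is extrametrical; the stress domain is syllables 1–7.
Weights: 1 ker H, 2 sa L, 3 ki: H, 4 ge: H, 5 bub H, 6 na L, 7 gle:n H.
Heavy syllables in the domain: 1, 3, 4, 5, 7. The leftmost is syllable 1 (ker).
Primary stress: syllable 1 → ˈker.sa.ki:.ge:.bub.na.gle:n.ri:.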